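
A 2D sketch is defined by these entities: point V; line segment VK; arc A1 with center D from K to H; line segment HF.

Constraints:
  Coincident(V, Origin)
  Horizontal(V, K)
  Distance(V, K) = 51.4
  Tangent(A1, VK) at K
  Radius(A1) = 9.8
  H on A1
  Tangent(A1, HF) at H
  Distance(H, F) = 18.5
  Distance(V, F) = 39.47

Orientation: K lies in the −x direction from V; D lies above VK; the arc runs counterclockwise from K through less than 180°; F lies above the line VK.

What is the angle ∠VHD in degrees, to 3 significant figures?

156°

Checks: V.y = 0.00, K.y = 0.00 ✓; |DH| = 9.800 ✓; ∠(DH, HF) = 90.00° ✓; |HF| = 18.50 ✓; |VF| = 39.47 ✓.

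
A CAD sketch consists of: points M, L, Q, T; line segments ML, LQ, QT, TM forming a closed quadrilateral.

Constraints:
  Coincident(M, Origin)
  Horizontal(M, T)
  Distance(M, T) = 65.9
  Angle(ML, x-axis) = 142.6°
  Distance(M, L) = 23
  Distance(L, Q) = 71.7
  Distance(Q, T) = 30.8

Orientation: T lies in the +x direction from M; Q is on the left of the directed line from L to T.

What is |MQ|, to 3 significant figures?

59.0

M is at the origin; MT is horizontal with |MT| = 65.9 and T in +x, so T = (65.9, 0). ML runs at 142.6° with |ML| = 23.0, so L = (-18.3, 14.0). Q is determined by |LQ| = 71.7 and |QT| = 30.8 together: it lies at the intersection of circle(L, 71.7) and circle(T, 30.8). With |LT| = 85.3, the foot of the radical line on LT is 67.2 from L and the perpendicular offset is √(71.7² − 67.2²) = 24.9. Taking the left-of-LT solution: Q = (52.1, 27.6).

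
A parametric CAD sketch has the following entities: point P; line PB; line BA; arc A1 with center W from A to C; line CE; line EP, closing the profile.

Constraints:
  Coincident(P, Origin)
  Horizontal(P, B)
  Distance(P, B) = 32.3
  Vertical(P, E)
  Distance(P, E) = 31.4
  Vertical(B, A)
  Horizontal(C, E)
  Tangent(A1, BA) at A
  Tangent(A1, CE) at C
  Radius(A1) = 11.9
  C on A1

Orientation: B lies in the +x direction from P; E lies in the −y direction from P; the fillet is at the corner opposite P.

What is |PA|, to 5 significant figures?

37.730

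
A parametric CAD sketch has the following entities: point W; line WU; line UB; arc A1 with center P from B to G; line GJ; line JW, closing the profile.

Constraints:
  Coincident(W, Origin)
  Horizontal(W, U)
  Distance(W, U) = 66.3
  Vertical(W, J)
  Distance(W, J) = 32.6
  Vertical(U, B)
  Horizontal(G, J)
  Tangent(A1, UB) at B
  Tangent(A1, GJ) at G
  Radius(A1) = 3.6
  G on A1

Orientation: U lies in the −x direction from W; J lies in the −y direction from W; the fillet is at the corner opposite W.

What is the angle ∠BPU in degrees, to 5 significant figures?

82.924°

W is at the origin; W and U share the same y with |WU| = 66.3 and U on the −x side, so U = (-66.300, 0.0000). WJ is vertical with |WJ| = 32.6 and J on the −y side, so J = (0.0000, -32.600). The virtual corner opposite W is at (-66.300, -32.600). Since A1 is tangent to UB there, PB ⟂ UB and tangency of A1 to GJ means the radius PG is perpendicular to GJ, with radius 3.6, so the center P sits 3.6 in from both sides at P = (-62.700, -29.000). That places the tangent points at B = (-66.300, -29.000) on UB and G = (-62.700, -32.600) on GJ. Then cos ∠BPU = PB·PU / (|PB||PU|), giving 82.924°.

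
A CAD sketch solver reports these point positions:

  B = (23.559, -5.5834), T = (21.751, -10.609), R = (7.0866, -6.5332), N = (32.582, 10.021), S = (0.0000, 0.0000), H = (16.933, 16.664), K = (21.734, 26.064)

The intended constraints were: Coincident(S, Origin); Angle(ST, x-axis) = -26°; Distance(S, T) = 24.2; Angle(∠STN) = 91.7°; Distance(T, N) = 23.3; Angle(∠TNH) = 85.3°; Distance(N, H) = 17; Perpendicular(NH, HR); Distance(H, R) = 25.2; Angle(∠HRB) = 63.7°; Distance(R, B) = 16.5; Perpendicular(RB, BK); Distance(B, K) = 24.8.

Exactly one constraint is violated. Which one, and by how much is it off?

Distance(B, K) = 24.8 — off by 6.90.

S = (0.00, 0.00) ✓; ST at -26.00° ✓; |ST| = 24.20 ✓; ∠STN = 91.70° ✓; |TN| = 23.30 ✓; ∠TNH = 85.30° ✓; |NH| = 17.00 ✓; ∠(NH, HR) = 90.00° ✓; |HR| = 25.20 ✓; ∠HRB = 63.70° ✓; |RB| = 16.50 ✓; ∠(RB, BK) = 90.00° ✓; |BK| = 31.70 ✗.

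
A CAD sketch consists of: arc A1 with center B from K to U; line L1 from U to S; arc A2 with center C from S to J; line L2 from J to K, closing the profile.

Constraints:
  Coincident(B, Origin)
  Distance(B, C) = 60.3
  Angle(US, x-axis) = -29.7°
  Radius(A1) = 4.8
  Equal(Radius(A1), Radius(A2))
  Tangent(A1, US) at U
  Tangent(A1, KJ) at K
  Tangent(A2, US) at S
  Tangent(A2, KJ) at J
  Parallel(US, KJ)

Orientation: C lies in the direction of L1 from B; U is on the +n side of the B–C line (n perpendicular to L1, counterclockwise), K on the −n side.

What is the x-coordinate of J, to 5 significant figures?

50.000

Tangency of A1 to both parallel lines with radius 4.8 puts U and K at B ± 4.8·n: U = (2.3782, 4.1694), K = (-2.3782, -4.1694). Equal radii place S and J the same way about C: S = C + 4.8·n = (54.757, -25.707), J = C − 4.8·n = (50.000, -34.046). So J.x = 50.000.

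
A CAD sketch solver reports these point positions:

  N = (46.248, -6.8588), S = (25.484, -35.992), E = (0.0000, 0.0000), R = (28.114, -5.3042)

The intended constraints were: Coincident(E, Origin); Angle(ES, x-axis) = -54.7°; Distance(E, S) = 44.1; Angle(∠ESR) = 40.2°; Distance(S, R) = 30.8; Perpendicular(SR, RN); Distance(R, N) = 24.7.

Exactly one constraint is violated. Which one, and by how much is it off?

Distance(R, N) = 24.7 — off by 6.50.

E = (0.00, 0.00) ✓; ES at -54.70° ✓; |ES| = 44.10 ✓; ∠ESR = 40.20° ✓; |SR| = 30.80 ✓; ∠(SR, RN) = 90.00° ✓; |RN| = 18.20 ✗.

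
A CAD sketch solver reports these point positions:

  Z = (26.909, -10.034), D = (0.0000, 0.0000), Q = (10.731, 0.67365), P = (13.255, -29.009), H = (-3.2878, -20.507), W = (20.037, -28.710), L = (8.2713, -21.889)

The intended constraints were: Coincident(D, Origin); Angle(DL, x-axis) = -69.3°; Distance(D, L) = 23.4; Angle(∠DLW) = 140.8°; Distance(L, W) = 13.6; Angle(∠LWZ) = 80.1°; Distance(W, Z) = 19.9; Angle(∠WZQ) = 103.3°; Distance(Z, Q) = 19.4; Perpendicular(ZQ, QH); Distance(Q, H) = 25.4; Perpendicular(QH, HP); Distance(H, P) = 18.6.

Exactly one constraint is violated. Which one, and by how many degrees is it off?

Perpendicular(QH, HP) — off by 6.30°.

D = (0.00, 0.00) ✓; DL at -69.30° ✓; |DL| = 23.40 ✓; ∠DLW = 140.8° ✓; |LW| = 13.60 ✓; ∠LWZ = 80.10° ✓; |WZ| = 19.90 ✓; ∠WZQ = 103.3° ✓; |ZQ| = 19.40 ✓; ∠(ZQ, QH) = 90.00° ✓; |QH| = 25.40 ✓; ∠(QH, HP) = 96.30° ✗; |HP| = 18.60 ✓.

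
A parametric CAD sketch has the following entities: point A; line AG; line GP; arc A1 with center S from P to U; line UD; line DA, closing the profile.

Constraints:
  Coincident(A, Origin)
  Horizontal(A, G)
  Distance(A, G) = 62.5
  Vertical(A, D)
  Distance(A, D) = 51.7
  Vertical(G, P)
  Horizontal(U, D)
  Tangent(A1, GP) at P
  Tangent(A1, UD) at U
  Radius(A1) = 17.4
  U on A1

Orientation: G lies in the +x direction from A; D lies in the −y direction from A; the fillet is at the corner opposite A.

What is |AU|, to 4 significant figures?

68.61

The virtual corner opposite A is at (62.50, -51.70). Since A1 is tangent to GP there, SP ⟂ GP and the tangent condition forces SU to be normal to UD, with radius 17.4, so the center S sits 17.4 in from both sides at S = (45.10, -34.30). That places the tangent points at P = (62.50, -34.30) on GP and U = (45.10, -51.70) on UD. Then |AU| = |U − A| = 68.61.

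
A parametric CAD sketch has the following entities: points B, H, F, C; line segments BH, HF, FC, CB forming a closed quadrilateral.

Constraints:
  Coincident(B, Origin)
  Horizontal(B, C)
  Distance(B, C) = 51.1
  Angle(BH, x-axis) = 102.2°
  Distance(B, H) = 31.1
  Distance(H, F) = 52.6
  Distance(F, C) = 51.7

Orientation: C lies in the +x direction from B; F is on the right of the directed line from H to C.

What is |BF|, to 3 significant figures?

21.5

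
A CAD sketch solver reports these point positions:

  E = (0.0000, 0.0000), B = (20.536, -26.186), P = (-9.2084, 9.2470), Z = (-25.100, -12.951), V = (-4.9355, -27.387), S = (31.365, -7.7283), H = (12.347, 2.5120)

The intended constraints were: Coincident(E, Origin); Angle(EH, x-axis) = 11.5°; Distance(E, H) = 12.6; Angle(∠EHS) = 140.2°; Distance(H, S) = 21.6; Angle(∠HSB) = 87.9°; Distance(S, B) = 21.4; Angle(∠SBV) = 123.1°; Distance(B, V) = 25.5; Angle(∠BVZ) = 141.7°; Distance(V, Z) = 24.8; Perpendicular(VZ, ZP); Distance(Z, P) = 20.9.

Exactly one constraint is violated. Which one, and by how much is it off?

Distance(Z, P) = 20.9 — off by 6.40.

E = (0.00, 0.00) ✓; EH at 11.50° ✓; |EH| = 12.60 ✓; ∠EHS = 140.2° ✓; |HS| = 21.60 ✓; ∠HSB = 87.90° ✓; |SB| = 21.40 ✓; ∠SBV = 123.1° ✓; |BV| = 25.50 ✓; ∠BVZ = 141.7° ✓; |VZ| = 24.80 ✓; ∠(VZ, ZP) = 90.00° ✓; |ZP| = 27.30 ✗.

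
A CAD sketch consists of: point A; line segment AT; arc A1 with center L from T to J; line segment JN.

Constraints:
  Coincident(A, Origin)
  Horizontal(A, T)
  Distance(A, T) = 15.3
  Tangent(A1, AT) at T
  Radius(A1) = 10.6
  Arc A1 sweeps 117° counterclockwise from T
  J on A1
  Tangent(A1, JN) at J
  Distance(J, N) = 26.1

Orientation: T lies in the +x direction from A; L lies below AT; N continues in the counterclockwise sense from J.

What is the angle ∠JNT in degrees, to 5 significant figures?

23.442°

A is at the origin; AT is horizontal with |AT| = 15.3 and T on the +x side, so T = (15.300, 0.0000). The tangent condition forces LT to be normal to AT, so L = T + (0, -10.6) = (15.300, -10.600). On A1, T sits at bearing 90° from L; a 117° counterclockwise sweep puts J at bearing 207°, so J = L + 10.6·(cos 207°, sin 207°) = (5.8553, -15.412). A1 meets JN tangentially, so LJ is at right angles to JN, so JN runs along (−sin 207°, cos 207°); with |JN| = 26.1, N = (17.704, -38.668). Then cos ∠JNT = NJ·NT / (|NJ||NT|), giving 23.442°.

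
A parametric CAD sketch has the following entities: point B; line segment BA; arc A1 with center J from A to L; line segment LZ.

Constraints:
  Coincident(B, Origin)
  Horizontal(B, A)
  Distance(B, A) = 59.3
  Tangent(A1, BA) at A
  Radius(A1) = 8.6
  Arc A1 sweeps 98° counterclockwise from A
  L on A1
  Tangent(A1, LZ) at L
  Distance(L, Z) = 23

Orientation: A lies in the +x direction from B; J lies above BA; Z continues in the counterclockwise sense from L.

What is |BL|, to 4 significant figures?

68.52

Tangency of A1 to BA means the radius JA is perpendicular to BA, so J = A + (0, 8.6) = (59.30, 8.600). On A1, A sits at bearing -90° from J; a 98° counterclockwise sweep puts L at bearing 8°, so L = J + 8.6·(cos 8°, sin 8°) = (67.82, 9.797). Then |BL| = |L − B| = 68.52.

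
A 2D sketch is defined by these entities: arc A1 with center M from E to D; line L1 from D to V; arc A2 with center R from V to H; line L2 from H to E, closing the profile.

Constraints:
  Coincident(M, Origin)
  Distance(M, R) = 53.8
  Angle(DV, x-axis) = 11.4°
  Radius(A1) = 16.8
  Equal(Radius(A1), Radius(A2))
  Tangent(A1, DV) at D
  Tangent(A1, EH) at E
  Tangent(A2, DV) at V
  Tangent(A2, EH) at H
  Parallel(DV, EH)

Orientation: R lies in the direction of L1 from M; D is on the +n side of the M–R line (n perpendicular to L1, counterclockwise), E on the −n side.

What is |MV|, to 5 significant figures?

56.362

The slot axis is L1's direction at 11.4°, so u = (cos 11.4°, sin 11.4°) = (0.98027, 0.19766) and n = (−sin 11.4°, cos 11.4°) = (-0.19766, 0.98027). M is at the origin and R lies 53.8 along u from M, so R = 53.8·u = (52.739, 10.634). Tangency of A1 to both parallel lines with radius 16.8 puts D and E at M ± 16.8·n: D = (-3.3206, 16.469), E = (3.3206, -16.469). Equal radii place V and H the same way about R: V = R + 16.8·n = (49.418, 27.103), H = R − 16.8·n = (56.059, -5.8346). Then |MV| = |V − M| = 56.362.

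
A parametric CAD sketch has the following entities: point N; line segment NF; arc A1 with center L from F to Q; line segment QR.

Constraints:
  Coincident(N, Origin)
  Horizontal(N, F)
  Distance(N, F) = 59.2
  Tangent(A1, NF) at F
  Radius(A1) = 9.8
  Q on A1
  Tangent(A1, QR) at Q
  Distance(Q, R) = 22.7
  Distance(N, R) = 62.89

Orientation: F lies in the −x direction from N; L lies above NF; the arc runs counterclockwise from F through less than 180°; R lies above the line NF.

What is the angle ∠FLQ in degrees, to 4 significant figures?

98.99°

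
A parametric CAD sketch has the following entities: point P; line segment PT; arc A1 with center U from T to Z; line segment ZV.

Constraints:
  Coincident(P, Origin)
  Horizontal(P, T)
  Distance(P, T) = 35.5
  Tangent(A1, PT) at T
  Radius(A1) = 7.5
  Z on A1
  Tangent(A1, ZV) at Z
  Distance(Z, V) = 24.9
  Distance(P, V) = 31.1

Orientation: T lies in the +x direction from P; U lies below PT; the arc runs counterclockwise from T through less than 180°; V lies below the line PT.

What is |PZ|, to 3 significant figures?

29.2

Checks: |UZ| = 7.500 ✓; ∠(UZ, ZV) = 90.00° ✓; |ZV| = 24.90 ✓; |PV| = 31.10 ✓.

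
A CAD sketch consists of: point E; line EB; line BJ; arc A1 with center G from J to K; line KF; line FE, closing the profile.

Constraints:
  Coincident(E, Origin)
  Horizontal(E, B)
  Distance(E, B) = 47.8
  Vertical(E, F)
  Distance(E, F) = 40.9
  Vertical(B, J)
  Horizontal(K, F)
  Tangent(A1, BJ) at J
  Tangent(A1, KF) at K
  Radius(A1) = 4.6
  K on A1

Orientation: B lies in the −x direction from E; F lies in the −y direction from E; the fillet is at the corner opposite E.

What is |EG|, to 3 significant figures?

56.4

E is at the origin; EB is horizontal with |EB| = 47.8 and B on the −x side, so B = (-47.8, 0.00). E and F share the same x with |EF| = 40.9 and F on the −y side, so F = (0.00, -40.9). The virtual corner opposite E is at (-47.8, -40.9). A1 meets BJ tangentially, so GJ is at right angles to BJ and since A1 is tangent to KF there, GK ⟂ KF, with radius 4.6, so the center G sits 4.6 in from both sides at G = (-43.2, -36.3). Then |EG| = |G − E| = 56.4.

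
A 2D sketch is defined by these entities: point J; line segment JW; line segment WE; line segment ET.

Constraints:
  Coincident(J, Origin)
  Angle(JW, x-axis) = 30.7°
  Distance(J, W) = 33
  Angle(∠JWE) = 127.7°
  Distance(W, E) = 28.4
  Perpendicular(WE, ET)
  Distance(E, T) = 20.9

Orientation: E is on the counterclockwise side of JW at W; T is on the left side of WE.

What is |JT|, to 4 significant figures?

48.86

J is at the origin; JW runs at 30.7° with length 33.0, so W = 33.0·(cos 30.7°, sin 30.7°) = (28.38, 16.85). ∠JWE = 127.7°, so WE runs at 30.7° + (180° − 127.7°) = 83.00° from the x-axis; with |WE| = 28.4, E = W + 28.4·(cos 83.00°, sin 83.00°) = (31.84, 45.04). WE is perpendicular to ET; with |ET| = 20.9 on the left of WE, T = E + 20.9·(-0.9925, 0.1219) = (11.09, 47.58). Then |JT| = |T − J| = 48.86.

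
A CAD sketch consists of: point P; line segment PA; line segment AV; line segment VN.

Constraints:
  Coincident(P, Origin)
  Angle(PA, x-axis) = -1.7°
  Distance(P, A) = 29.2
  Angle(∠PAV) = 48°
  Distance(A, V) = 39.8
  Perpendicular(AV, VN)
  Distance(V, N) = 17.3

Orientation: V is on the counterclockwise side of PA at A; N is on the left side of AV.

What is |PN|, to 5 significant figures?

20.734

P is at the origin; PA runs at -1.7° with length 29.2, so A = 29.2·(cos -1.7°, sin -1.7°) = (29.187, -0.86625). ∠PAV = 48.0°, so AV runs at -1.7° + (180° − 48.0°) = 130.30° from the x-axis; with |AV| = 39.8, V = A + 39.8·(cos 130.30°, sin 130.30°) = (3.4449, 29.488). The perpendicularity gives VN at right angles to AV; with |VN| = 17.3 on the left of AV, N = V + 17.3·(-0.76267, -0.64679) = (-9.7492, 18.298). Then |PN| = |N − P| = 20.734.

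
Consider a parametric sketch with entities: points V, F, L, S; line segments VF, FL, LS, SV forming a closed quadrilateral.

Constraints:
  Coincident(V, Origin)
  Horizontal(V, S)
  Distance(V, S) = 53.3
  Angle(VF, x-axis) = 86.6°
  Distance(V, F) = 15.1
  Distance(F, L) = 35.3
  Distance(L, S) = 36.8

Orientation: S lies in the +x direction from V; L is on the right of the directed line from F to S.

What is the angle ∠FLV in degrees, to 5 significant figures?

20.846°

Checks: |FL| = 35.30 ✓; |LS| = 36.80 ✓.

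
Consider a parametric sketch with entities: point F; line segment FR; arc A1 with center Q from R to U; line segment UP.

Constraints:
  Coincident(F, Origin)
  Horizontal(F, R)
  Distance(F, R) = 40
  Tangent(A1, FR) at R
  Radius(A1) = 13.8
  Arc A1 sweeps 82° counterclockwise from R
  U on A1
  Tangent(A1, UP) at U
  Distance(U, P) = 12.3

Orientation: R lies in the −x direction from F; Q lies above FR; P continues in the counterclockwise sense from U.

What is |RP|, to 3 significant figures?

28.6

F is at the origin; FR is horizontal with |FR| = 40.0 and R on the −x side, so R = (-40.0, 0.00). A1 meets FR tangentially, so QR is at right angles to FR, so Q = R + (0, 13.8) = (-40.0, 13.8). On A1, R sits at bearing -90° from Q; an 82° counterclockwise sweep puts U at bearing -8°, so U = Q + 13.8·(cos -8°, sin -8°) = (-26.3, 11.9). A1 meets UP tangentially, so QU is at right angles to UP, so UP runs along (−sin -8°, cos -8°); with |UP| = 12.3, P = (-24.6, 24.1). Then |RP| = |P − R| = 28.6.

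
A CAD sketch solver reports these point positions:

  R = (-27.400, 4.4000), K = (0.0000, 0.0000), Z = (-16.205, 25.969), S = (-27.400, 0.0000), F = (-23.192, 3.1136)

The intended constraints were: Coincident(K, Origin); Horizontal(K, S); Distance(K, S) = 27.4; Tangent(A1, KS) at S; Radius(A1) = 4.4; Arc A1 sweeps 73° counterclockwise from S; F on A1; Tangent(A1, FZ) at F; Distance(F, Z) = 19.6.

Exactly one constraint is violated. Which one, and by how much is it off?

Distance(F, Z) = 19.6 — off by 4.30.

K = (0.00, 0.00) ✓; K.y = 0.00, S.y = 0.00 ✓; |KS| = 27.40 ✓; ∠(RS, SK) = 90.00° ✓; |RS| = 4.400 ✓; bearing(R→F) − bearing(R→S) = 73.00° ✓; |RF| = 4.400 ✓; ∠(RF, FZ) = 90.00° ✓; |FZ| = 23.90 ✗.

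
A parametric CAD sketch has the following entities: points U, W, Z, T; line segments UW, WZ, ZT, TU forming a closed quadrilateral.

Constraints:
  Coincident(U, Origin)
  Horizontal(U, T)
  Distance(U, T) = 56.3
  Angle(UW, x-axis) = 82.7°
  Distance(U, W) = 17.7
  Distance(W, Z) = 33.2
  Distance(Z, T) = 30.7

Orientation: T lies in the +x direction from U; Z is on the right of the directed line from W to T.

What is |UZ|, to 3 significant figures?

26.7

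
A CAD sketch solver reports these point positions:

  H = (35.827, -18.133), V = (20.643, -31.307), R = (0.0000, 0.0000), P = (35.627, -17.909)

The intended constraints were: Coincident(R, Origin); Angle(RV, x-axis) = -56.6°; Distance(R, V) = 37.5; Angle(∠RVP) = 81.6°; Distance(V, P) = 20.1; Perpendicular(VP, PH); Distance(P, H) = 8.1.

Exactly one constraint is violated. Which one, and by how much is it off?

Distance(P, H) = 8.1 — off by 7.80.

R = (0.00, 0.00) ✓; RV at -56.60° ✓; |RV| = 37.50 ✓; ∠RVP = 81.60° ✓; |VP| = 20.10 ✓; ∠(VP, PH) = 90.04° ✓; |PH| = 0.3003 ✗.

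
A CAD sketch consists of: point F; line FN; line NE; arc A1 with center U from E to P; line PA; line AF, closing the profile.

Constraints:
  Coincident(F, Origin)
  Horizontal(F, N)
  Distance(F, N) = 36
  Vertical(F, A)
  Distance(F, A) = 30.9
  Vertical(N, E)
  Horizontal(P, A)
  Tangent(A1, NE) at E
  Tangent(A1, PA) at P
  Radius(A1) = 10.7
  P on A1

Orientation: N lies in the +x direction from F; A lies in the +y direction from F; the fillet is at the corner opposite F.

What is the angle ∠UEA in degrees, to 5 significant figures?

16.553°

The virtual corner opposite F is at (36.000, 30.900). Since A1 is tangent to NE there, UE ⟂ NE and tangency of A1 to PA means the radius UP is perpendicular to PA, with radius 10.7, so the center U sits 10.7 in from both sides at U = (25.300, 20.200). That places the tangent points at E = (36.000, 20.200) on NE and P = (25.300, 30.900) on PA. Then cos ∠UEA = EU·EA / (|EU||EA|), giving 16.553°.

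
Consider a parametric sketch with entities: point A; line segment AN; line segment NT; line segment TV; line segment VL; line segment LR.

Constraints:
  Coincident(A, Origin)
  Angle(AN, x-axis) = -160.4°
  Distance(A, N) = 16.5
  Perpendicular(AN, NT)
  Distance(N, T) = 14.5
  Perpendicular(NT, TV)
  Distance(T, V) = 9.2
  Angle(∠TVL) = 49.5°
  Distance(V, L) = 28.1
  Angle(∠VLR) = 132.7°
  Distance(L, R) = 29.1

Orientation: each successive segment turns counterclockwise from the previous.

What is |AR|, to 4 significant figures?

55.21

∠TVL = 49.5° gives VL at 150.1° from the x-axis; with |VL| = 28.1, L = (-26.37, -2.101). ∠VLR = 132.7° gives LR at -162.6° from the x-axis; with |LR| = 29.1, R = (-54.14, -10.80). Then |AR| = |R − A| = 55.21.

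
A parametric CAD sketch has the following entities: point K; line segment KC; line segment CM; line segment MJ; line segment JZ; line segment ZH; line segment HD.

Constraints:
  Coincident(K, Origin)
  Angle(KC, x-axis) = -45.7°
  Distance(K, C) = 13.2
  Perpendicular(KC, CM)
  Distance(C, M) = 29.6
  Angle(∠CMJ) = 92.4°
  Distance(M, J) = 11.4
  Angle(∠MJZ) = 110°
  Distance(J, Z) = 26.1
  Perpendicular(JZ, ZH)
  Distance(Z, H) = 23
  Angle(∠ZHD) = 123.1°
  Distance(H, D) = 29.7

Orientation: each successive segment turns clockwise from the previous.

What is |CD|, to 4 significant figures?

28.14

K is at the origin; KC runs at -45.7° with length 13.2, so C = (9.219, -9.447). The perpendicularity gives CM at right angles to KC, so CM runs at -135.7°; with |CM| = 29.6, M = (-11.97, -30.12). ∠CMJ = 92.4° gives MJ at 136.7° from the x-axis; with |MJ| = 11.4, J = (-20.26, -22.30). ∠MJZ = 110.0° gives JZ at 66.70° from the x-axis; with |JZ| = 26.1, Z = (-9.938, 1.670). The perpendicularity gives ZH at right angles to JZ, so ZH runs at -23.30°; with |ZH| = 23.0, H = (11.19, -7.428). ∠ZHD = 123.1° gives HD at -80.20° from the x-axis; with |HD| = 29.7, D = (16.24, -36.69). Then |CD| = |D − C| = 28.14.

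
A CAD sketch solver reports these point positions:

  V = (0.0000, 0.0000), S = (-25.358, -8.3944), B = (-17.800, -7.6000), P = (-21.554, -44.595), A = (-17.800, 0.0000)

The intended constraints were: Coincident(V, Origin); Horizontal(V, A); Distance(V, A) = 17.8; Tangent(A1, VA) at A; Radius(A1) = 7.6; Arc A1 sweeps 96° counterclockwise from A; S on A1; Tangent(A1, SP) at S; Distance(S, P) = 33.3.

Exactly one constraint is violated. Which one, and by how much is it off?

Distance(S, P) = 33.3 — off by 3.10.

V = (0.00, 0.00) ✓; V.y = 0.00, A.y = 0.00 ✓; |VA| = 17.80 ✓; ∠(BA, AV) = 90.00° ✓; |BA| = 7.600 ✓; bearing(B→S) − bearing(B→A) = 96.00° ✓; |BS| = 7.600 ✓; ∠(BS, SP) = 90.00° ✓; |SP| = 36.40 ✗.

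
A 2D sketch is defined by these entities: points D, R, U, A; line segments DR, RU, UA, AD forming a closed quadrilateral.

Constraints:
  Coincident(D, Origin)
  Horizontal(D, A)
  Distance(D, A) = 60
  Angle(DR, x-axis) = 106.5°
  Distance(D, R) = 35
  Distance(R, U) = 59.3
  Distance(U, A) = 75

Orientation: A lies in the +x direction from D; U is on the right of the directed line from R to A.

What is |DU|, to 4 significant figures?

27.78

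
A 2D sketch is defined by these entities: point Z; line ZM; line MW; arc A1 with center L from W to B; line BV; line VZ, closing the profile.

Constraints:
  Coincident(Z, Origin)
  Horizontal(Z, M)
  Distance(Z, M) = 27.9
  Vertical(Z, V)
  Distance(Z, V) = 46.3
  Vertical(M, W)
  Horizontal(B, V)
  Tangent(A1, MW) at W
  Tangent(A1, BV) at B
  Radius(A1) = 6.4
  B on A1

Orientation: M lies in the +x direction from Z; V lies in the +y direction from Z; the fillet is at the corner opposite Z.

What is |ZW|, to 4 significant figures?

48.69

Z is at the origin; Z and M share the same y with |ZM| = 27.9 and M on the +x side, so M = (27.90, 0.000). Z and V share the same x with |ZV| = 46.3 and V on the +y side, so V = (0.000, 46.30). The virtual corner opposite Z is at (27.90, 46.30). Tangency of A1 to MW means the radius LW is perpendicular to MW and the tangent condition forces LB to be normal to BV, with radius 6.4, so the center L sits 6.4 in from both sides at L = (21.50, 39.90). That places the tangent points at W = (27.90, 39.90) on MW and B = (21.50, 46.30) on BV. Then |ZW| = |W − Z| = 48.69.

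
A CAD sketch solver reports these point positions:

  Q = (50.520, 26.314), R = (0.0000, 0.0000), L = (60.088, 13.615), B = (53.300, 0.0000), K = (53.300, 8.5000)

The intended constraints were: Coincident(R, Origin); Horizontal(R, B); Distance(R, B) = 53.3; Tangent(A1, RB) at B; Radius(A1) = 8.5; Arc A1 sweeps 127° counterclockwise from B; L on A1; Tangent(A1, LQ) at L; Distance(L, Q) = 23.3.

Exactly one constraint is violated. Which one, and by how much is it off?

Distance(L, Q) = 23.3 — off by 7.40.

R = (0.00, 0.00) ✓; R.y = 0.00, B.y = 0.00 ✓; |RB| = 53.30 ✓; ∠(KB, BR) = 90.00° ✓; |KB| = 8.500 ✓; bearing(K→L) − bearing(K→B) = 127.0° ✓; |KL| = 8.499 ✓; ∠(KL, LQ) = 90.00° ✓; |LQ| = 15.90 ✗.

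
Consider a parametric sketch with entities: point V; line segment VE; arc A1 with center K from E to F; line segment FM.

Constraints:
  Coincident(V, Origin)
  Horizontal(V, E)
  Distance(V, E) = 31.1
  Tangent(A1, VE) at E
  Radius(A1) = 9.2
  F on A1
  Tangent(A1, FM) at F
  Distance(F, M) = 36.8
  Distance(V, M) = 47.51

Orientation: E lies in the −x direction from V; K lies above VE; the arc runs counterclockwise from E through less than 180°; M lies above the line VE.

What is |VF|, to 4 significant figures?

23.38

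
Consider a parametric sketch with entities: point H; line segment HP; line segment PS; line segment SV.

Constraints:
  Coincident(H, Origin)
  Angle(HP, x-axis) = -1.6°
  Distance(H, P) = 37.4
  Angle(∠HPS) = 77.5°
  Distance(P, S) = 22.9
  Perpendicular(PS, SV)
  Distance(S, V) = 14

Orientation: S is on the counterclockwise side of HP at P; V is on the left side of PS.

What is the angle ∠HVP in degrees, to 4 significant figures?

88.11°

∠HPS = 77.5°, so PS runs at -1.6° + (180° − 77.5°) = 100.9° from the x-axis; with |PS| = 22.9, S = P + 22.9·(cos 100.9°, sin 100.9°) = (33.06, 21.44). PS ⟂ SV; with |SV| = 14.0 on the left of PS, V = S + 14.0·(-0.9820, -0.1891) = (19.31, 18.80). Then cos ∠HVP = VH·VP / (|VH||VP|), giving 88.11°.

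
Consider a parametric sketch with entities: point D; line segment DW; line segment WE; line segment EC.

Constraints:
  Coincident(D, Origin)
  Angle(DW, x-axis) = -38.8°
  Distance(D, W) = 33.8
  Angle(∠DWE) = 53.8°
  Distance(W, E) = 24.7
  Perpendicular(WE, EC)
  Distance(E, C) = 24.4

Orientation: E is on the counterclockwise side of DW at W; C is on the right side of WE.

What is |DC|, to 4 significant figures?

51.89

∠DWE = 53.8°, so WE runs at -38.8° + (180° − 53.8°) = 87.40° from the x-axis; with |WE| = 24.7, E = W + 24.7·(cos 87.40°, sin 87.40°) = (27.46, 3.495). WE ⟂ EC; with |EC| = 24.4 on the right of WE, C = E + 24.4·(0.9990, -0.04536) = (51.84, 2.389). Then |DC| = |C − D| = 51.89.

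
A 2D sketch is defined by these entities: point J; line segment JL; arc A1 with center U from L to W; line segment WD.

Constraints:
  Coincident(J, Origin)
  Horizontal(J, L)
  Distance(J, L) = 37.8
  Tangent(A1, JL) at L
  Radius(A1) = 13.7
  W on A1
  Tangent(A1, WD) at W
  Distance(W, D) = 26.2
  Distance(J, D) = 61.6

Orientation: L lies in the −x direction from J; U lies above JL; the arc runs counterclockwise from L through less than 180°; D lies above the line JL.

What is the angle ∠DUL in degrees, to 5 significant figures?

166.66°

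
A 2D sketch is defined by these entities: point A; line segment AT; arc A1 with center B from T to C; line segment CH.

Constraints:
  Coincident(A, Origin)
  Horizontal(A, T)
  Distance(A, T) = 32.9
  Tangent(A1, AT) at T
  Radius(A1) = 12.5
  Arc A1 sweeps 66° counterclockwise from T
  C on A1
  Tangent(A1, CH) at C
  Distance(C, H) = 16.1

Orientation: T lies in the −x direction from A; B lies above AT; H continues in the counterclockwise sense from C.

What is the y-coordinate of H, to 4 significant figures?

22.12

On A1, T sits at bearing -90° from B; a 66° counterclockwise sweep puts C at bearing -24°, so C = B + 12.5·(cos -24°, sin -24°) = (-21.48, 7.416). Tangency of A1 to CH means the radius BC is perpendicular to CH, so CH runs along (−sin -24°, cos -24°); with |CH| = 16.1, H = (-14.93, 22.12). So H.y = 22.12.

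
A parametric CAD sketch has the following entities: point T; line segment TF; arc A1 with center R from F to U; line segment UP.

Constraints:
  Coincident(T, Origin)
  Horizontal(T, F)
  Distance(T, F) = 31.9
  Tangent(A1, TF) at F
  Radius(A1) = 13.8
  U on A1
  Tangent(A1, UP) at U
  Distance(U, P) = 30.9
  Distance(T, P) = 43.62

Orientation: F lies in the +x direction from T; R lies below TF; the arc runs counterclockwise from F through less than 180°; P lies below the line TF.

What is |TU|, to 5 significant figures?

21.538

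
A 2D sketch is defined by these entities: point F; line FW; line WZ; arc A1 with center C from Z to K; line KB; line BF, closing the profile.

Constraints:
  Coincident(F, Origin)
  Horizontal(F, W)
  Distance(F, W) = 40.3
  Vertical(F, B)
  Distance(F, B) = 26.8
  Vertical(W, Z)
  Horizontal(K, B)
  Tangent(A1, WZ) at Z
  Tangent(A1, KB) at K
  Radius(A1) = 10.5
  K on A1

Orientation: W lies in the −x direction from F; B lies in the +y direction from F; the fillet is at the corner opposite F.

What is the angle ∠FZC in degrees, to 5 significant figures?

22.022°

The virtual corner opposite F is at (-40.300, 26.800). A1 meets WZ tangentially, so CZ is at right angles to WZ and tangency of A1 to KB means the radius CK is perpendicular to KB, with radius 10.5, so the center C sits 10.5 in from both sides at C = (-29.800, 16.300). That places the tangent points at Z = (-40.300, 16.300) on WZ and K = (-29.800, 26.800) on KB. Then cos ∠FZC = ZF·ZC / (|ZF||ZC|), giving 22.022°.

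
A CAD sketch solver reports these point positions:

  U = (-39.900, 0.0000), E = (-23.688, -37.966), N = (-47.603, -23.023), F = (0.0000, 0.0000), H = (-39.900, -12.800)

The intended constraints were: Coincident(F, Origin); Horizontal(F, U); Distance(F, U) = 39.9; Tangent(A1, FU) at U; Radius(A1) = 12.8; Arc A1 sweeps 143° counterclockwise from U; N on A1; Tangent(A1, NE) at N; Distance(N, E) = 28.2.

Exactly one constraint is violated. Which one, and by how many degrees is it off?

Tangent(A1, NE) at N — off by 5.00°.

F = (0.00, 0.00) ✓; F.y = 0.00, U.y = 0.00 ✓; |FU| = 39.90 ✓; ∠(HU, UF) = 90.00° ✓; |HU| = 12.80 ✓; bearing(H→N) − bearing(H→U) = 143.0° ✓; |HN| = 12.80 ✓; ∠(HN, NE) = 85.00° ✗; |NE| = 28.20 ✓.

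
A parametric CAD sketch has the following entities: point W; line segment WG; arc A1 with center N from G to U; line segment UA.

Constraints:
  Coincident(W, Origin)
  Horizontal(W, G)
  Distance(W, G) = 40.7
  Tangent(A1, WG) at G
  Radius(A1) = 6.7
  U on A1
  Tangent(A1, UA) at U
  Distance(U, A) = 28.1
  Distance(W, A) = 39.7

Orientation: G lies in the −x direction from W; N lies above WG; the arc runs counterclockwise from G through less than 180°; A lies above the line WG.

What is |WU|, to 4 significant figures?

34.68

W is at the origin; W and G share the same y with |WG| = 40.7 and G on the −x side, so G = (-40.70, 0.000). The tangent condition forces NG to be normal to WG, so N = G + (0, 6.7) = (-40.70, 6.700). Since NU ⟂ UA (tangency), |NA| = √(6.7² + 28.1²) = 28.89 regardless of where U sits on A1. So A lies on both circle(W, 39.7) and circle(N, 28.89); the above-WG intersection is A = (-24.93, 30.90). U is the foot of the tangent from A: U = (-34.39, 4.443).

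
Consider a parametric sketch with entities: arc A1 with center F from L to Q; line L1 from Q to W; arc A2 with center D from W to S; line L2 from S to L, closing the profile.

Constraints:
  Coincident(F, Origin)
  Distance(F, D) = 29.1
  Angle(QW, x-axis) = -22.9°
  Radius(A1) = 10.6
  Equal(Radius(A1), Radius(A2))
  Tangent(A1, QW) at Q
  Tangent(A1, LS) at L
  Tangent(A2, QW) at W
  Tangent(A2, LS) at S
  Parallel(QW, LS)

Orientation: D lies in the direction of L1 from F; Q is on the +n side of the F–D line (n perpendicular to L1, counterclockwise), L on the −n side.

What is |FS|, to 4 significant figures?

30.97

Tangency of A1 to both parallel lines with radius 10.6 puts Q and L at F ± 10.6·n: Q = (4.125, 9.765), L = (-4.125, -9.765). Equal radii place W and S the same way about D: W = D + 10.6·n = (30.93, -1.559), S = D − 10.6·n = (22.68, -21.09). Then |FS| = |S − F| = 30.97.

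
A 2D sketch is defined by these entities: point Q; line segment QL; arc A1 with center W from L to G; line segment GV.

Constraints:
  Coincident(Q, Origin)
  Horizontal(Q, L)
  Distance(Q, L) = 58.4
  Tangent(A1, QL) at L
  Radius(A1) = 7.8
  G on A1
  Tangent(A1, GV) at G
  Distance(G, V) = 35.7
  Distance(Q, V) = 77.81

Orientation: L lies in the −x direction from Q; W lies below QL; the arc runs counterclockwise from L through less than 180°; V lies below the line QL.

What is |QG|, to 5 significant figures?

66.697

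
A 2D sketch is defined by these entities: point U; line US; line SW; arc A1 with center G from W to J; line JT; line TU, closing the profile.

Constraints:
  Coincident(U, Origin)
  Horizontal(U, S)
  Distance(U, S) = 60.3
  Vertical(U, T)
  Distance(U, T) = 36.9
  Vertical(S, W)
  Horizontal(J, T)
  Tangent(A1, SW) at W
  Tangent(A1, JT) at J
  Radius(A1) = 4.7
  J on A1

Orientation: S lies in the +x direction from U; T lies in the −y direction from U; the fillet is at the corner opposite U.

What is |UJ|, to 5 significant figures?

66.731

U is at the origin; U and S share the same y with |US| = 60.3 and S on the +x side, so S = (60.300, 0.0000). UT is vertical with |UT| = 36.9 and T on the −y side, so T = (0.0000, -36.900). The virtual corner opposite U is at (60.300, -36.900). Tangency of A1 to SW means the radius GW is perpendicular to SW and A1 meets JT tangentially, so GJ is at right angles to JT, with radius 4.7, so the center G sits 4.7 in from both sides at G = (55.600, -32.200). That places the tangent points at W = (60.300, -32.200) on SW and J = (55.600, -36.900) on JT. Then |UJ| = |J − U| = 66.731.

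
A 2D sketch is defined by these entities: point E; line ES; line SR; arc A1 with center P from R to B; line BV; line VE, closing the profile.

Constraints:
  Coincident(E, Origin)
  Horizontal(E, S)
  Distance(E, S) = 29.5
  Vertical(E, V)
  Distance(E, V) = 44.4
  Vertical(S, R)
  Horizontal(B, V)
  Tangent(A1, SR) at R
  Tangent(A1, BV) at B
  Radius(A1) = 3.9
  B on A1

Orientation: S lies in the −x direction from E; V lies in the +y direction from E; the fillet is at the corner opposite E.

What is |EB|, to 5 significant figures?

51.252

E is at the origin; E and S share the same y with |ES| = 29.5 and S on the −x side, so S = (-29.500, 0.0000). EV is vertical with |EV| = 44.4 and V on the +y side, so V = (0.0000, 44.400). The virtual corner opposite E is at (-29.500, 44.400). The tangent condition forces PR to be normal to SR and tangency of A1 to BV means the radius PB is perpendicular to BV, with radius 3.9, so the center P sits 3.9 in from both sides at P = (-25.600, 40.500). That places the tangent points at R = (-29.500, 40.500) on SR and B = (-25.600, 44.400) on BV. Then |EB| = |B − E| = 51.252.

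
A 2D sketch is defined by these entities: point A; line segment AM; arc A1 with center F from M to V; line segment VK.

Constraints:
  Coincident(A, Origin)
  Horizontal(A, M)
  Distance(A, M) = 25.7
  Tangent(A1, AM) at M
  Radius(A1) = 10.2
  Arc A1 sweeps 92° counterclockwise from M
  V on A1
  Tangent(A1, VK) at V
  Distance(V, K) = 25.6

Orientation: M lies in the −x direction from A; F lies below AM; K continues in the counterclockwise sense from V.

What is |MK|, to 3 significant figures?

37.3

A is at the origin; A and M share the same y with |AM| = 25.7 and M on the −x side, so M = (-25.7, 0.00). Since A1 is tangent to AM there, FM ⟂ AM, so F = M + (0, -10.2) = (-25.7, -10.2). On A1, M sits at bearing 90° from F; a 92° counterclockwise sweep puts V at bearing 182°, so V = F + 10.2·(cos 182°, sin 182°) = (-35.9, -10.6). A1 meets VK tangentially, so FV is at right angles to VK, so VK runs along (−sin 182°, cos 182°); with |VK| = 25.6, K = (-35.0, -36.1). Then |MK| = |K − M| = 37.3.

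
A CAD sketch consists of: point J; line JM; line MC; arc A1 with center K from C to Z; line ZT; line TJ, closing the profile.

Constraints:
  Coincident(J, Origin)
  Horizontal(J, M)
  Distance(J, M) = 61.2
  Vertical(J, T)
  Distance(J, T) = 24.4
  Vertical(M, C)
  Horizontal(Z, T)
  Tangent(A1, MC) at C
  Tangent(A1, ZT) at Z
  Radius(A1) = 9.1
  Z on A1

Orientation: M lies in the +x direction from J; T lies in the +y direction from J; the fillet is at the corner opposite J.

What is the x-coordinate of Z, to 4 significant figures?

52.10

J is at the origin; J and M share the same y with |JM| = 61.2 and M on the +x side, so M = (61.20, 0.000). J and T share the same x with |JT| = 24.4 and T on the +y side, so T = (0.000, 24.40). The virtual corner opposite J is at (61.20, 24.40). A1 meets MC tangentially, so KC is at right angles to MC and the tangent condition forces KZ to be normal to ZT, with radius 9.1, so the center K sits 9.1 in from both sides at K = (52.10, 15.30). That places the tangent points at C = (61.20, 15.30) on MC and Z = (52.10, 24.40) on ZT. So Z.x = 52.10.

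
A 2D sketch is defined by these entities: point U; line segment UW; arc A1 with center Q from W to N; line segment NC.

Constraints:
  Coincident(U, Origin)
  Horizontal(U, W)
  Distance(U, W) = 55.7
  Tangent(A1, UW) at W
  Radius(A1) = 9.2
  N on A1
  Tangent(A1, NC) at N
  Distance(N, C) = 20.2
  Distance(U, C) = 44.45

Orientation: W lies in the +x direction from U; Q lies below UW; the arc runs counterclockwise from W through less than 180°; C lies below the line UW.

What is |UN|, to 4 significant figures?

47.81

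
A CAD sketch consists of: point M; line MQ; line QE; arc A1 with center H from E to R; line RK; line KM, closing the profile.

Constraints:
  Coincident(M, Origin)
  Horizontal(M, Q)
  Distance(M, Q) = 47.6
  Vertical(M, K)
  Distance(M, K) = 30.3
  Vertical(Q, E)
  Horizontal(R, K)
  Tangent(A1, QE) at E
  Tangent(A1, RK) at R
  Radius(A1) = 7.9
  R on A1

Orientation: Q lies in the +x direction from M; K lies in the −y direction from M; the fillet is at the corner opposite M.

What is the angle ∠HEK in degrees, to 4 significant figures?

9.423°

M is at the origin; MQ is horizontal with |MQ| = 47.6 and Q on the +x side, so Q = (47.60, 0.000). MK is vertical with |MK| = 30.3 and K on the −y side, so K = (0.000, -30.30). The virtual corner opposite M is at (47.60, -30.30). The tangent condition forces HE to be normal to QE and the tangent condition forces HR to be normal to RK, with radius 7.9, so the center H sits 7.9 in from both sides at H = (39.70, -22.40). That places the tangent points at E = (47.60, -22.40) on QE and R = (39.70, -30.30) on RK. Then cos ∠HEK = EH·EK / (|EH||EK|), giving 9.423°.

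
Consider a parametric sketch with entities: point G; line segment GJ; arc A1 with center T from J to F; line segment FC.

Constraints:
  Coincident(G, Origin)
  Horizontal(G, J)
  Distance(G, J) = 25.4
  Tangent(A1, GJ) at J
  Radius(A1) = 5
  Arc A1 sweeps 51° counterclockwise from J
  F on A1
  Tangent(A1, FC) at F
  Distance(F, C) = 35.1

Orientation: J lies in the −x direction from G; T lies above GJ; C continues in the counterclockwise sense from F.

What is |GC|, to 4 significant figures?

29.14

G is at the origin; G and J share the same y with |GJ| = 25.4 and J on the −x side, so J = (-25.40, 0.000). The tangent condition forces TJ to be normal to GJ, so T = J + (0, 5) = (-25.40, 5.000). On A1, J sits at bearing -90° from T; a 51° counterclockwise sweep puts F at bearing -39°, so F = T + 5.0·(cos -39°, sin -39°) = (-21.51, 1.853). Since A1 is tangent to FC there, TF ⟂ FC, so FC runs along (−sin -39°, cos -39°); with |FC| = 35.1, C = (0.5749, 29.13). Then |GC| = |C − G| = 29.14.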